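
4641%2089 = 463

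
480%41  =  29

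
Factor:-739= -739^1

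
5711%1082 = 301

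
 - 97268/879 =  - 97268/879 = - 110.66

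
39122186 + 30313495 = 69435681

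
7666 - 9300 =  - 1634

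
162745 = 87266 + 75479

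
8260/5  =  1652 = 1652.00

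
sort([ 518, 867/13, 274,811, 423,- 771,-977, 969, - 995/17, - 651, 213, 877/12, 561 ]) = [-977, - 771,- 651,  -  995/17, 867/13 , 877/12,213,274 , 423, 518,  561, 811, 969] 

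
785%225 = 110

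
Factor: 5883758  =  2^1*257^1 * 11447^1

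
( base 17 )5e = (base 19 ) 54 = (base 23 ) 47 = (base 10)99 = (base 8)143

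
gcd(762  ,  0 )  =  762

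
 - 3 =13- 16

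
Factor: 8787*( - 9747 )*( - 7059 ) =3^5*13^1*19^2 * 29^1*101^1 * 181^1 = 604581389451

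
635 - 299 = 336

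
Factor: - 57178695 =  - 3^1*5^1*7^1*19^1*28661^1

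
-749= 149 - 898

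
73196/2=36598 = 36598.00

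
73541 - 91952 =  - 18411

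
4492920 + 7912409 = 12405329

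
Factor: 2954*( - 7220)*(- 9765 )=2^3*3^2 * 5^2*7^2*19^2*31^1*211^1= 208266748200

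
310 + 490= 800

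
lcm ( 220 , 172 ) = 9460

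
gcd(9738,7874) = 2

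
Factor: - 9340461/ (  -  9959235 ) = 3^2*5^( - 1 )*11^( - 1 )*13^1*23^1*89^1*4643^( - 1 )   =  239499/255365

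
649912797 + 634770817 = 1284683614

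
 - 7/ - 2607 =7/2607 = 0.00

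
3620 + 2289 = 5909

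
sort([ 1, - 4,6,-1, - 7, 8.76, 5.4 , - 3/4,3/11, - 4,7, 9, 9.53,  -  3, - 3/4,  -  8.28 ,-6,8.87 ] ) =[-8.28, - 7 , - 6, - 4, - 4, - 3, - 1, - 3/4,  -  3/4,3/11, 1,5.4,6,7,8.76,8.87,9,9.53 ] 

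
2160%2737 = 2160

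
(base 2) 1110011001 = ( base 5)12141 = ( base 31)tm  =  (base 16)399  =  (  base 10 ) 921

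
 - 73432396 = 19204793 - 92637189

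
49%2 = 1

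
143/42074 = 143/42074 = 0.00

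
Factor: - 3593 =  - 3593^1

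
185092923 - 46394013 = 138698910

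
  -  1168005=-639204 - 528801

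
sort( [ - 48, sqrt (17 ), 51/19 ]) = [ - 48, 51/19,sqrt(17)] 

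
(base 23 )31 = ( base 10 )70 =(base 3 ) 2121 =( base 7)130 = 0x46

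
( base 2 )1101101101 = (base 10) 877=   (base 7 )2362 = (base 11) 728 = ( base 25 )1a2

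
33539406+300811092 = 334350498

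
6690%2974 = 742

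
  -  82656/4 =-20664 = - 20664.00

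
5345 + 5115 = 10460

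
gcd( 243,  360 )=9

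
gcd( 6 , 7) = 1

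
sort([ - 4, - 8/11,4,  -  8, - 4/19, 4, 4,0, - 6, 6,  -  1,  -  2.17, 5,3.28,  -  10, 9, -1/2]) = [ - 10,  -  8,-6,  -  4, - 2.17, - 1,  -  8/11,-1/2,  -  4/19,  0,3.28, 4, 4, 4,5, 6,9 ] 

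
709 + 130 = 839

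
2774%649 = 178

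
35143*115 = 4041445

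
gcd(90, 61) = 1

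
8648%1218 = 122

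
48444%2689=42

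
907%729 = 178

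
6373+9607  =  15980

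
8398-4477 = 3921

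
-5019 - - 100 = -4919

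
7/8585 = 7/8585 = 0.00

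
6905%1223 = 790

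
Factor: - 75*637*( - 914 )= 2^1*3^1*5^2 * 7^2 * 13^1*457^1 = 43666350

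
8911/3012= 8911/3012  =  2.96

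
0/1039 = 0 = 0.00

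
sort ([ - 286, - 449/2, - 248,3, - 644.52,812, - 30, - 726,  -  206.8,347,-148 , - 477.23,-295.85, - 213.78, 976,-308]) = [  -  726,-644.52,- 477.23, - 308, - 295.85,-286, - 248, - 449/2, - 213.78, - 206.8, - 148,  -  30, 3,347 , 812,  976] 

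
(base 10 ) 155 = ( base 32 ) 4R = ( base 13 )BC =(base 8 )233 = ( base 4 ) 2123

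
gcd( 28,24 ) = 4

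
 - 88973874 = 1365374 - 90339248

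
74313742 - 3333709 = 70980033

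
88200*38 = 3351600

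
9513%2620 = 1653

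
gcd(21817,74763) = 1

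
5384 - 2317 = 3067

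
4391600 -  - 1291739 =5683339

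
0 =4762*0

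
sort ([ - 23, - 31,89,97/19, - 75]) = [ - 75, - 31, - 23,97/19,89] 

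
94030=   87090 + 6940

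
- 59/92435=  - 1 + 92376/92435  =  - 0.00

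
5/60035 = 1/12007 = 0.00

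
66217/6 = 11036 + 1/6  =  11036.17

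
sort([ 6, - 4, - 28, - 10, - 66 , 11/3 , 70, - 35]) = [-66, -35,-28 , - 10 , - 4 , 11/3,6, 70 ]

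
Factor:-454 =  - 2^1*227^1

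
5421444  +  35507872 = 40929316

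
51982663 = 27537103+24445560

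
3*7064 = 21192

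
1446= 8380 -6934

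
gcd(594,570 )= 6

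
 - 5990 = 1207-7197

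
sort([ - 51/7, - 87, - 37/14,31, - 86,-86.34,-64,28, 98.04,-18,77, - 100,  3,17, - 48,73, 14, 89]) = [ -100,- 87, - 86.34 , - 86, - 64,-48, -18, - 51/7, - 37/14 , 3,14, 17,28,  31,73,77,89, 98.04]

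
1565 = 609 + 956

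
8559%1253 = 1041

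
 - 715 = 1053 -1768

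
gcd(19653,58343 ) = 1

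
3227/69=46  +  53/69  =  46.77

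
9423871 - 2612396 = 6811475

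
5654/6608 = 2827/3304= 0.86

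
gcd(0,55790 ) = 55790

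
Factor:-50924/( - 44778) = 58/51 =2^1*3^( -1 )*17^(- 1)*29^1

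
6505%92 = 65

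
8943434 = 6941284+2002150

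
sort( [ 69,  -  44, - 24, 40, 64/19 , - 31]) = [ - 44, - 31, -24,64/19, 40, 69]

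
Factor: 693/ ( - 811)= - 3^2*7^1*11^1*811^(-1)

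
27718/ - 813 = - 35 + 737/813=- 34.09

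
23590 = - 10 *(  -  2359)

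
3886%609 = 232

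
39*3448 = 134472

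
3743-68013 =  - 64270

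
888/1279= 888/1279 = 0.69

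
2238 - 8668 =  - 6430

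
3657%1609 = 439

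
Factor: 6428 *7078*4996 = 2^5*1249^1 * 1607^1*3539^1 = 227304930464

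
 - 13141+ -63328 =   -  76469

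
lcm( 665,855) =5985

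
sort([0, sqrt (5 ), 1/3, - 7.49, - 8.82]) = [ - 8.82,  -  7.49 , 0,1/3, sqrt(5 ) ] 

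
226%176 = 50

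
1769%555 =104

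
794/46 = 17+6/23 = 17.26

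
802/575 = 1+227/575 = 1.39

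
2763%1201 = 361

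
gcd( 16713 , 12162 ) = 3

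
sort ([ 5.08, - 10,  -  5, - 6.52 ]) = [  -  10,-6.52,-5, 5.08]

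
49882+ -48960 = 922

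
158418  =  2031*78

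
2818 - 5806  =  - 2988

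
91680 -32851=58829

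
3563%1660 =243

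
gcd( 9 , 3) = 3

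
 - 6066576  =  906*( - 6696)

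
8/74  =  4/37 = 0.11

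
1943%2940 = 1943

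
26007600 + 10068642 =36076242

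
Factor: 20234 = 2^1*67^1*151^1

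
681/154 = 4+65/154  =  4.42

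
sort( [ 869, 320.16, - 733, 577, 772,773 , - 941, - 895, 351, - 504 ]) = [ - 941, - 895, - 733, - 504, 320.16,351, 577,772, 773,  869]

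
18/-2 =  - 9 + 0/1 = -  9.00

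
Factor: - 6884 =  - 2^2* 1721^1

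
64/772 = 16/193 = 0.08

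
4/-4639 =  - 1+4635/4639 = -  0.00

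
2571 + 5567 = 8138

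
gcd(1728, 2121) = 3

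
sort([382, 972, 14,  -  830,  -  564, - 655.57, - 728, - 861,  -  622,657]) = [-861,  -  830, - 728, - 655.57,-622, - 564,14, 382,  657, 972] 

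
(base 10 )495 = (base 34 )EJ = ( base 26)j1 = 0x1EF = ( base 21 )12C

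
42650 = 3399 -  - 39251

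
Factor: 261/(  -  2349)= - 1/9 =- 3^( - 2)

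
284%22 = 20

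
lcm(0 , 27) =0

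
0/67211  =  0=0.00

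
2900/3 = 966 + 2/3 = 966.67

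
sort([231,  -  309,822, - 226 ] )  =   [  -  309 ,-226,231, 822 ]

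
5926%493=10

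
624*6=3744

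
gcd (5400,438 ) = 6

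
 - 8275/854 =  -8275/854 = - 9.69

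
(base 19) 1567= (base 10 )8785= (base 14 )32b7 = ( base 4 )2021101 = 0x2251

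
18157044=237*76612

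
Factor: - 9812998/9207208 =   -  2^ ( - 2 )*13^1*59^1*313^( - 1 )*3677^(-1 )  *6397^1 = - 4906499/4603604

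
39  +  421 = 460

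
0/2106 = 0 = 0.00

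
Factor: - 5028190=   -  2^1 * 5^1 * 502819^1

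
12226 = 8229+3997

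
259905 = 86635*3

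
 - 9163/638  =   - 833/58 = - 14.36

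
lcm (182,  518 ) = 6734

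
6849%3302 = 245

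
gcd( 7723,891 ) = 1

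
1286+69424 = 70710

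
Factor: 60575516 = 2^2*313^1*48383^1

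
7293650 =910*8015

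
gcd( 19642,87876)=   2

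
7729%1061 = 302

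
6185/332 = 18 + 209/332 = 18.63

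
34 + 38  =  72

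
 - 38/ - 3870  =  19/1935 = 0.01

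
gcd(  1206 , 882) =18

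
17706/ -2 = - 8853/1 = -  8853.00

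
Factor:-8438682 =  - 2^1*3^1 * 7^2*28703^1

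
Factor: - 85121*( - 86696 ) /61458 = 3689825108/30729 = 2^2 * 3^( - 1)*10243^( - 1)*10837^1*85121^1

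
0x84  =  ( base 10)132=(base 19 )6I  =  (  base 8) 204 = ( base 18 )76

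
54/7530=9/1255 = 0.01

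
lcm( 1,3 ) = 3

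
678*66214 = 44893092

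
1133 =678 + 455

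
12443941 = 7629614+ 4814327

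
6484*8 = 51872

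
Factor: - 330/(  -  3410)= 3^1*31^(  -  1) = 3/31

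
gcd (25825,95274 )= 1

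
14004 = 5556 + 8448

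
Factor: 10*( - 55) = - 2^1*5^2 * 11^1  =  - 550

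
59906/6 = 9984  +  1/3  =  9984.33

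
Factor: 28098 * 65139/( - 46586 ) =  - 915137811/23293 = - 3^3*7^1* 223^1*21713^1*23293^( - 1 ) 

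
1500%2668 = 1500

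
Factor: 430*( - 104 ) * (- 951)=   42528720 = 2^4*3^1*5^1*13^1*43^1*317^1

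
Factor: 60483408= 2^4*3^1*257^1*4903^1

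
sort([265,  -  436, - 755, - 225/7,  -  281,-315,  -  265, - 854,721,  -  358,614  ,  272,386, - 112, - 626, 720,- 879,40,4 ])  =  [  -  879, - 854, - 755 , - 626, -436, - 358,-315,-281, - 265, -112, - 225/7,4,  40,265,272,386 , 614,720,721]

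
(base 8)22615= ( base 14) 3709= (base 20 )140D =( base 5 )301423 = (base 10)9613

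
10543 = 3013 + 7530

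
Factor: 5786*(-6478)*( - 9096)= 340933615968 =2^5*3^1*11^1*41^1*79^1*263^1 * 379^1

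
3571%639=376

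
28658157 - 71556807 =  - 42898650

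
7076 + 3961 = 11037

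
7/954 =7/954 = 0.01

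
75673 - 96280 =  - 20607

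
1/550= 1/550 = 0.00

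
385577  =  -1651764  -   - 2037341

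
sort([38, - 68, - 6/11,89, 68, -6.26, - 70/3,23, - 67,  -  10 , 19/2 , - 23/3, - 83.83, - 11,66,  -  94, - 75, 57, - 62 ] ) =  [-94,-83.83, -75, - 68, - 67, - 62, - 70/3, - 11, - 10, - 23/3, - 6.26, - 6/11, 19/2, 23,38, 57, 66,68,89]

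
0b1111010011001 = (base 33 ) 76C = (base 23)EID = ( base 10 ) 7833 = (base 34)6qd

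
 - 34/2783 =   -  34/2783 = - 0.01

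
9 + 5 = 14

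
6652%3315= 22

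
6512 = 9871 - 3359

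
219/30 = 73/10  =  7.30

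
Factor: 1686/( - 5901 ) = -2/7 = -  2^1*7^( - 1 )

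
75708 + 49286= 124994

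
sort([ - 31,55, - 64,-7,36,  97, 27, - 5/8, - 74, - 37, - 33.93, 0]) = [ - 74, - 64,  -  37,-33.93, - 31,  -  7, - 5/8, 0,27, 36,  55, 97]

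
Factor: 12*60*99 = 71280 = 2^4 * 3^4*5^1 * 11^1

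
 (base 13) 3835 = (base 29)9ec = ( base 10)7987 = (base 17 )1aae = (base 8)17463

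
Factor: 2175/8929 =3^1 * 5^2  *29^1* 8929^(  -  1)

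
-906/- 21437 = 906/21437  =  0.04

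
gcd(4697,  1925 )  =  77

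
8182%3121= 1940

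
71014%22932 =2218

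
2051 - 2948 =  - 897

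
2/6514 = 1/3257  =  0.00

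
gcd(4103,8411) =1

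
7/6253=7/6253 = 0.00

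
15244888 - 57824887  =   - 42579999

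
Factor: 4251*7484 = 31814484 =2^2*3^1*13^1*109^1* 1871^1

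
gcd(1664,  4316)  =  52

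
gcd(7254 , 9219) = 3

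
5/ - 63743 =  - 1 + 63738/63743 = - 0.00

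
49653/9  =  5517 = 5517.00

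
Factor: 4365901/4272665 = 5^(  -  1)* 181^1 * 24121^1*854533^ ( - 1 )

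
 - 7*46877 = -328139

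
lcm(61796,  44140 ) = 308980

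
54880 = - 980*( - 56)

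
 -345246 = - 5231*66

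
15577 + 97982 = 113559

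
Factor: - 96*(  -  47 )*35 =157920 =2^5*3^1*5^1*7^1*47^1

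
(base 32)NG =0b1011110000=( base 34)m4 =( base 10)752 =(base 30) P2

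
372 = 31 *12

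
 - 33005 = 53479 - 86484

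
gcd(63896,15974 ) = 15974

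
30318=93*326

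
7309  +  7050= 14359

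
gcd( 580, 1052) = 4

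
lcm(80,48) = 240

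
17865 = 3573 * 5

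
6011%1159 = 216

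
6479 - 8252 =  - 1773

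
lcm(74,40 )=1480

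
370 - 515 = -145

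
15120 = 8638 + 6482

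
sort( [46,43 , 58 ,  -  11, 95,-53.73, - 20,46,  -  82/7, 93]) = [ - 53.73,-20, - 82/7, - 11,43,46,46,58, 93, 95 ]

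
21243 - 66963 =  - 45720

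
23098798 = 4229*5462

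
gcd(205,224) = 1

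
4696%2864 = 1832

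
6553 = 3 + 6550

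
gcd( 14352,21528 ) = 7176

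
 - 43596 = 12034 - 55630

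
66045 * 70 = 4623150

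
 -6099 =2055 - 8154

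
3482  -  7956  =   - 4474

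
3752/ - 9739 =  - 1 + 5987/9739=- 0.39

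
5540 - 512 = 5028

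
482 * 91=43862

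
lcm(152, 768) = 14592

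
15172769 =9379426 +5793343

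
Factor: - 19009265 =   -  5^1*11^1 * 577^1*599^1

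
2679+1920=4599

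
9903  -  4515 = 5388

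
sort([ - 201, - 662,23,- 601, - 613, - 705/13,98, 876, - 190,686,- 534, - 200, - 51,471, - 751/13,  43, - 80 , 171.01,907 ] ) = [ - 662, - 613, - 601, - 534, - 201, - 200, - 190 , -80,-751/13, - 705/13, - 51,23, 43,98,171.01, 471, 686,876,907]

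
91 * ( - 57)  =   - 5187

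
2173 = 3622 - 1449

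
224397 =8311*27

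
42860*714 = 30602040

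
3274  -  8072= - 4798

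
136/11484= 34/2871 = 0.01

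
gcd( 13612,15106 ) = 166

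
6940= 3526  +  3414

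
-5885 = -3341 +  - 2544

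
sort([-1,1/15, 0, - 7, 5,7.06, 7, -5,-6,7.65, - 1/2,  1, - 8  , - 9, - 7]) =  [ - 9,-8, - 7,-7, - 6, - 5, -1, - 1/2,0, 1/15 , 1,  5,7,7.06, 7.65]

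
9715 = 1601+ 8114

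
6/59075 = 6/59075=0.00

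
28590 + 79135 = 107725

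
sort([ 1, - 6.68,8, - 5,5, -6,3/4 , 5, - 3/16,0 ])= [ - 6.68, - 6, - 5,-3/16, 0  ,  3/4,1 , 5,5, 8]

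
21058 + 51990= 73048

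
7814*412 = 3219368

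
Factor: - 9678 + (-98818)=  - 108496=- 2^4*6781^1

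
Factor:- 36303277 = - 103^1*352459^1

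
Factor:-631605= -3^1*5^1*13^1*41^1*79^1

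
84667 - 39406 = 45261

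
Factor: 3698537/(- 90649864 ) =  -2^( - 3 )*17^1*217561^1*11331233^(-1) 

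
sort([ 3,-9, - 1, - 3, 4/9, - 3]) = [-9, - 3, - 3, - 1,4/9, 3]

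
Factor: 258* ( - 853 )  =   - 2^1*3^1*43^1*853^1 =- 220074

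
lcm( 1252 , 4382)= 8764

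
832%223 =163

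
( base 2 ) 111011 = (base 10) 59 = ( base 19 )32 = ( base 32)1r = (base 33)1q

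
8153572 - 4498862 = 3654710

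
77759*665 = 51709735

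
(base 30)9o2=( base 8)21166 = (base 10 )8822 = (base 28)B72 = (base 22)I50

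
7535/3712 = 7535/3712 = 2.03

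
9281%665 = 636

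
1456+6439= 7895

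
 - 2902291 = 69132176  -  72034467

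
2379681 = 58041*41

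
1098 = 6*183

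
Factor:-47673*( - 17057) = 813158361=3^2*37^1*461^1*5297^1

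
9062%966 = 368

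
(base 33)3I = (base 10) 117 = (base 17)6f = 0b1110101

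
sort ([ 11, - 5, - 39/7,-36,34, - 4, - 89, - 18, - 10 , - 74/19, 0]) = [-89, - 36, -18,  -  10, - 39/7, - 5,  -  4, - 74/19,0, 11,34]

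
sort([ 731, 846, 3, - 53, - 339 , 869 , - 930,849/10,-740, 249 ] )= [ - 930, - 740, - 339, - 53 , 3, 849/10, 249, 731,846, 869 ] 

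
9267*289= 2678163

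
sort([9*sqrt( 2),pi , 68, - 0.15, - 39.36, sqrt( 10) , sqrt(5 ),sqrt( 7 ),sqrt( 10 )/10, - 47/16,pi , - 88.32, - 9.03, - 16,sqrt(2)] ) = [-88.32, - 39.36, - 16, - 9.03, -47/16, - 0.15, sqrt( 10)/10,  sqrt( 2),sqrt( 5) , sqrt( 7),pi, pi,sqrt(10), 9*sqrt( 2 ),68 ] 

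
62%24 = 14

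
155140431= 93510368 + 61630063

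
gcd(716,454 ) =2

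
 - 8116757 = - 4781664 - 3335093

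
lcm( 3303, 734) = 6606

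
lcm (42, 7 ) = 42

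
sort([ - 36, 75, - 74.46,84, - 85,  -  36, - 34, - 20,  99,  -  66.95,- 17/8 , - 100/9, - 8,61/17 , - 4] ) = [-85, - 74.46, -66.95, - 36, - 36 , - 34, - 20, - 100/9,  -  8 ,-4,- 17/8, 61/17 , 75,84, 99 ] 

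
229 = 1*229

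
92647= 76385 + 16262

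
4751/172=27 + 107/172=27.62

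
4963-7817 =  - 2854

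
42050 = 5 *8410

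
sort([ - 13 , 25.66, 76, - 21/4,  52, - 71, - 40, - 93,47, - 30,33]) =[ - 93, - 71,-40, - 30, - 13, - 21/4,  25.66,33, 47, 52, 76 ]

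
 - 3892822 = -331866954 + 327974132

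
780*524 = 408720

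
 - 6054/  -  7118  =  3027/3559 = 0.85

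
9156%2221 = 272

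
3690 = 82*45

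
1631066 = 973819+657247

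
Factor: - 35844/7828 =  - 3^1 *19^( - 1)*29^1= - 87/19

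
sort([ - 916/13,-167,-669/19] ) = [-167, - 916/13, - 669/19 ]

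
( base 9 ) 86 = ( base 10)78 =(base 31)2G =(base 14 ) 58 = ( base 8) 116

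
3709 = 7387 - 3678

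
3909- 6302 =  - 2393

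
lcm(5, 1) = 5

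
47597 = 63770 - 16173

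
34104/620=8526/155 = 55.01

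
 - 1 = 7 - 8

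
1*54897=54897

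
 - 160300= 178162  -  338462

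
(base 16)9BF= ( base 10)2495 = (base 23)4GB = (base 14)CA3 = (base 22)539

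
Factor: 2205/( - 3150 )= - 7/10 = -2^( - 1 ) * 5^( -1)*7^1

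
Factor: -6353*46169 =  - 293311657 = - 137^1*337^1 * 6353^1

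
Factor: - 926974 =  - 2^1 * 269^1*1723^1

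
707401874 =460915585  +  246486289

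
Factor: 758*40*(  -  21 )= - 636720 = -2^4*3^1*5^1*7^1 * 379^1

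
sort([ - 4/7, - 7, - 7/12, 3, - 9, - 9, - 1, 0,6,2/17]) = [ - 9, - 9, -7, -1, - 7/12,- 4/7, 0, 2/17,  3, 6 ] 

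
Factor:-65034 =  - 2^1*3^2* 3613^1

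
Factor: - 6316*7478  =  -2^3*1579^1*3739^1 =-47231048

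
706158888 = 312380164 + 393778724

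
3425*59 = 202075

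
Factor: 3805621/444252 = 2^( - 2)*3^ (-1 )*37021^ ( - 1) *3805621^1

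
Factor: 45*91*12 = 49140 =2^2*3^3 *5^1*  7^1*13^1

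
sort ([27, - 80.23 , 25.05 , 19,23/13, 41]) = [ - 80.23, 23/13, 19 , 25.05,27, 41 ]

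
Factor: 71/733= 71^1  *733^( - 1)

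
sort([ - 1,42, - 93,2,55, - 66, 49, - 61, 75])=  [ - 93, - 66, - 61, - 1, 2,42 , 49 , 55 , 75]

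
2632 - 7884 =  - 5252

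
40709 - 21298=19411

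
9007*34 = 306238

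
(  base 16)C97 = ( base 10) 3223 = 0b110010010111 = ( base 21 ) 76A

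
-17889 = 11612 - 29501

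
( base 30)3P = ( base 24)4j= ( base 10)115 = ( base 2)1110011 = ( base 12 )97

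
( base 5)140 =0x2D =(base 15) 30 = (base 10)45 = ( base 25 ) 1K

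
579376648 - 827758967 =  - 248382319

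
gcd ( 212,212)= 212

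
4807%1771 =1265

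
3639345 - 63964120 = - 60324775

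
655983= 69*9507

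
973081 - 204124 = 768957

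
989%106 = 35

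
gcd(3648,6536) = 152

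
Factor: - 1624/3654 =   -  2^2*3^( - 2) = -4/9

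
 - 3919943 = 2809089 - 6729032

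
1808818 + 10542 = 1819360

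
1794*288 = 516672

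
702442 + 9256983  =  9959425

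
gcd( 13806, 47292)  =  6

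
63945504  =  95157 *672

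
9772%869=213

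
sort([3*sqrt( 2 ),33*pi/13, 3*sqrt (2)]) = [ 3*sqrt (2), 3*sqrt ( 2 ), 33*pi/13 ]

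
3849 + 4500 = 8349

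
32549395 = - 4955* ( - 6569)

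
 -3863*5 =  - 19315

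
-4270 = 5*(- 854 ) 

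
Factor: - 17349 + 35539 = 2^1* 5^1*17^1*107^1 = 18190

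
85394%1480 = 1034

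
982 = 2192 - 1210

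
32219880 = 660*48818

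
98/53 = 98/53 = 1.85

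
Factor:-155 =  - 5^1*31^1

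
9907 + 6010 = 15917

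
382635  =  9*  42515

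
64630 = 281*230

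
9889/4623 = 2+643/4623 = 2.14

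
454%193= 68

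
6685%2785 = 1115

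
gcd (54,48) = 6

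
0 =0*6098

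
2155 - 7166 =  - 5011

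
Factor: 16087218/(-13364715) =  - 766058/636415= -  2^1*5^( - 1) * 13^(-1 ) * 9791^( - 1 ) * 383029^1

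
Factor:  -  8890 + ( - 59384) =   -  68274 = - 2^1 * 3^2 * 3793^1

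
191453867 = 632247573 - 440793706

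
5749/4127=5749/4127 = 1.39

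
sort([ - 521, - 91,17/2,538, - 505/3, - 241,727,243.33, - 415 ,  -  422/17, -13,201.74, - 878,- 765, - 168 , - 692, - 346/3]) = [ - 878, - 765,-692,-521, - 415, - 241 ,-505/3, -168, - 346/3,-91, -422/17, - 13, 17/2,201.74,243.33 , 538,727 ] 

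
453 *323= 146319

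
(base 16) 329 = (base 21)1hb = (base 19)24B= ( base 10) 809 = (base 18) 28H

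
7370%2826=1718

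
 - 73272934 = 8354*( - 8771 ) 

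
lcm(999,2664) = 7992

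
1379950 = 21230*65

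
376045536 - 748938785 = -372893249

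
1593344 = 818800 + 774544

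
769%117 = 67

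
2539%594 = 163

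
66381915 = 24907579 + 41474336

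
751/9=83+ 4/9 = 83.44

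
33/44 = 3/4 = 0.75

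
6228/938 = 6 + 300/469 = 6.64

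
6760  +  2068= 8828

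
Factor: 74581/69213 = 3^(- 1 )*13^1*5737^1*23071^( - 1)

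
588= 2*294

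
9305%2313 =53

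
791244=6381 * 124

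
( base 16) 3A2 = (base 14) 4A6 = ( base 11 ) 776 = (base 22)1K6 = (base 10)930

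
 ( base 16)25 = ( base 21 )1G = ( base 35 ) 12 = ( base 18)21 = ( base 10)37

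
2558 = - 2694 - - 5252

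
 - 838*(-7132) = 5976616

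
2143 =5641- 3498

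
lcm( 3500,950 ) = 66500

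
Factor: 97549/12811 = 23^ ( - 1 ) * 557^( - 1 )*97549^1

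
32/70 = 16/35  =  0.46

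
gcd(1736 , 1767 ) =31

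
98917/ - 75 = -1319 + 8/75  =  - 1318.89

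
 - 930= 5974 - 6904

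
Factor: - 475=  - 5^2*19^1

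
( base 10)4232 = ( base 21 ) 9cb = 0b1000010001000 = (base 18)D12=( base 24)788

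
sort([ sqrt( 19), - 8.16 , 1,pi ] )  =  [  -  8.16, 1,pi,  sqrt( 19) ]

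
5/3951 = 5/3951 = 0.00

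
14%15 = 14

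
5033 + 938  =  5971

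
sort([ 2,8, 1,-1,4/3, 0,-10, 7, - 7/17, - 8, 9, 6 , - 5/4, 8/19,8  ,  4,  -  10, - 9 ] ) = [  -  10 , -10 , - 9  ,  -  8,  -  5/4,-1 , - 7/17,0,8/19 , 1, 4/3, 2, 4,  6,  7, 8, 8, 9 ]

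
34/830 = 17/415 = 0.04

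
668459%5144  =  4883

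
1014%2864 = 1014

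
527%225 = 77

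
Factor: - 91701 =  - 3^2 * 23^1 * 443^1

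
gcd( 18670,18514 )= 2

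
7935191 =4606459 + 3328732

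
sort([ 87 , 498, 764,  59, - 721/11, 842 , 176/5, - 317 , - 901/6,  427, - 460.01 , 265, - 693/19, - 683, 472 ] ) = [ - 683, - 460.01,-317, - 901/6, - 721/11, - 693/19,176/5 , 59,87,265,  427,472,498, 764, 842]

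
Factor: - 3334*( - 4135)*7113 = 98060458170=2^1*3^1* 5^1 *827^1  *1667^1*2371^1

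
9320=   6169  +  3151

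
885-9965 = -9080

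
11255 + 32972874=32984129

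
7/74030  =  7/74030 = 0.00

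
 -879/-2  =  439 + 1/2 = 439.50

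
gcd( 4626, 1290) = 6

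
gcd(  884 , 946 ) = 2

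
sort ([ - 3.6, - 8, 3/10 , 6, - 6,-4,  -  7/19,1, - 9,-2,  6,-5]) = [ - 9, - 8, - 6,  -  5,  -  4,-3.6 , - 2, - 7/19, 3/10, 1, 6, 6] 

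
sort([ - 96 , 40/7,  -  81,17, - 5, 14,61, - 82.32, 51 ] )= [-96, - 82.32,  -  81,-5,40/7, 14,17, 51 , 61 ]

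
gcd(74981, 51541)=1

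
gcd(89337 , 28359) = 3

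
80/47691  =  80/47691 = 0.00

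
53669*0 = 0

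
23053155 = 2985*7723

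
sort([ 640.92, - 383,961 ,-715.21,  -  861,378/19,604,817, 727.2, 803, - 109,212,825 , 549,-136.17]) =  [ -861, - 715.21, - 383, - 136.17,-109,378/19,212,549, 604,640.92 , 727.2, 803,  817 , 825,961 ] 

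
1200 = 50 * 24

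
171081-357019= - 185938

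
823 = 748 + 75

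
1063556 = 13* 81812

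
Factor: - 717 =-3^1*239^1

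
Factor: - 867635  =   - 5^1*19^1*9133^1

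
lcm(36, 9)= 36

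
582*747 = 434754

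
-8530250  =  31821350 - 40351600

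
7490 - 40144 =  - 32654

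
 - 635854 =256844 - 892698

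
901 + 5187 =6088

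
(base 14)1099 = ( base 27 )3PH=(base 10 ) 2879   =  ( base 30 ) 35T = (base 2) 101100111111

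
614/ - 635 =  - 1 + 21/635 =- 0.97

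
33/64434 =11/21478 = 0.00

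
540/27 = 20  =  20.00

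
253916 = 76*3341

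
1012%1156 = 1012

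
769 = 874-105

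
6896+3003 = 9899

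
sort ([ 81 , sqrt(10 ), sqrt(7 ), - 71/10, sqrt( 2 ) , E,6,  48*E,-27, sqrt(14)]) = [ - 27,  -  71/10,sqrt ( 2 ),sqrt(7),E,sqrt( 10),sqrt(14) , 6,81, 48*E]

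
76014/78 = 974 + 7/13 =974.54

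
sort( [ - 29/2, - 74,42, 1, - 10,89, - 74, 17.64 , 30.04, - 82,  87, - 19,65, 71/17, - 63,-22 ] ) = [-82 ,-74, - 74,- 63, - 22, - 19,-29/2,-10,1, 71/17, 17.64,30.04, 42,65,87, 89 ] 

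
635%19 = 8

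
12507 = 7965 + 4542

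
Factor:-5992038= - 2^1*3^2*13^1*29^1*883^1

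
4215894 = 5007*842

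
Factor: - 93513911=-37^1*2527403^1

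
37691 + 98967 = 136658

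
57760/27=2139+7/27 = 2139.26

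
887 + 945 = 1832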